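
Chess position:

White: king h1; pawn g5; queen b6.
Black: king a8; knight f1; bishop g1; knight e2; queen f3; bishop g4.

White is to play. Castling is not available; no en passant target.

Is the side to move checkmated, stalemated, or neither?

White to move; white king on h1.
In check: yes, from the black queen on f3.
King squares — g1: attacked by Ne2; g2: attacked by Qf3; h2: attacked by Nf1.
Legal moves for White: none.
In check with no legal moves → checkmate.

checkmate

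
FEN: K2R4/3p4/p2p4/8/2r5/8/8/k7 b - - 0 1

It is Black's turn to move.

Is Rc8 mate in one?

no

After Rc8: white king on a8; in check: yes, from the black rook on c8.
White has 3 legal replies: Kb7, Ka7, Rxc8.
In check but a legal move exists → not checkmate.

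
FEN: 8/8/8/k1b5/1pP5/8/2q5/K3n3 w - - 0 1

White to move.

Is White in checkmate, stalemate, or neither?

stalemate

White to move; white king on a1.
In check: no.
King squares — b1: attacked by Qc2; a2: attacked by Qc2; b2: attacked by Qc2.
Legal moves for White: none.
Not in check and no legal moves → stalemate.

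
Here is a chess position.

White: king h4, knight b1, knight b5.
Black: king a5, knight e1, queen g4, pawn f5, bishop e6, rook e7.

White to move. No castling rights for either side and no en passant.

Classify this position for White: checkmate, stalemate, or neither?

White to move; white king on h4.
In check: yes, from the black queen on g4.
King squares — g3: attacked by Qg4; h3: attacked by Qg4; g4: attacked by Pf5; g5: attacked by Qg4; h5: attacked by Qg4.
Legal moves for White: none.
In check with no legal moves → checkmate.

checkmate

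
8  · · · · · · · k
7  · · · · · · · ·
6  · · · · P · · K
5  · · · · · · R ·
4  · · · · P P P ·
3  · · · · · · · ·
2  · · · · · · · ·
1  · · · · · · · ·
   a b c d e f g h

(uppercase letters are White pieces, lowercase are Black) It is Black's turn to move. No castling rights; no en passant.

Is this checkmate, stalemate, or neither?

Black to move; black king on h8.
In check: no.
King squares — g7: attacked by Rg5; h7: attacked by Kh6; g8: attacked by Rg5.
Legal moves for Black: none.
Not in check and no legal moves → stalemate.

stalemate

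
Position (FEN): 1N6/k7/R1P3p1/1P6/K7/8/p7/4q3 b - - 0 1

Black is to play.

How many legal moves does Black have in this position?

1

Black to move; king on a7.
In check: yes, from the white rook on a6.
Legal moves: Kxb8.
Count: 1.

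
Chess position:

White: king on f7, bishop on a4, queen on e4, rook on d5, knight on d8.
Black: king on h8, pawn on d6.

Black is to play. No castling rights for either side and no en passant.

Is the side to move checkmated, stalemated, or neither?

stalemate

Black to move; black king on h8.
In check: no.
King squares — g7: attacked by Kf7; h7: attacked by Qe4; g8: attacked by Kf7.
Legal moves for Black: none.
Not in check and no legal moves → stalemate.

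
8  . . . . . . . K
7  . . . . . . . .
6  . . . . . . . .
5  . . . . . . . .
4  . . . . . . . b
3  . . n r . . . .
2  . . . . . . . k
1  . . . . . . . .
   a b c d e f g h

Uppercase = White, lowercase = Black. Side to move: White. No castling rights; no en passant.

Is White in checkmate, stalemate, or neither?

neither

White to move; white king on h8.
In check: no.
Legal moves for White: Kg8, Kh7, Kg7.
White has 3 legal moves and is not in check → neither.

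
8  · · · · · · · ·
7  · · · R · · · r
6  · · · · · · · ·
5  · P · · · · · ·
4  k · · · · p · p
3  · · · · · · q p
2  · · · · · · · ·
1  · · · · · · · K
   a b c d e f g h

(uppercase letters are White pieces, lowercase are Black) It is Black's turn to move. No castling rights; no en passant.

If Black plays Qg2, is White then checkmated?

yes

After Qg2: white king on h1; in check: yes, from the black queen on g2.
King squares — g1: attacked by Qg2; g2: attacked by Ph3; h2: attacked by Qg2.
White has no legal moves → checkmate.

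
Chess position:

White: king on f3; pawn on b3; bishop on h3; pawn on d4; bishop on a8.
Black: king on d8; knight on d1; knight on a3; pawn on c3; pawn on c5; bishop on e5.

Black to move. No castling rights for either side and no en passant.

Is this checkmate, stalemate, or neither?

Black to move; black king on d8.
In check: no.
Legal moves for Black include: Ke8, Ke7, Kc7, Bh8, Bb8, Bg7, Bc7, Bf6, Bd6, Bf4, Bxd4, Bg3, Bh2, Nb5, Nc4, Nc2, Nb1, Ne3, ... (list truncated; more exist).
Black has legal moves and is not in check → neither.

neither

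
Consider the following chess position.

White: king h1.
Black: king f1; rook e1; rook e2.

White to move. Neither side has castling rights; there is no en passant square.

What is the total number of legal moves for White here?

White to move; king on h1.
In check: no.
Legal moves: none.
Count: 0.

0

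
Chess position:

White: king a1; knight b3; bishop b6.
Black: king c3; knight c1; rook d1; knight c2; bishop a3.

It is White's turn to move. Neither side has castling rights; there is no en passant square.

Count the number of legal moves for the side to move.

1

White to move; king on a1.
In check: yes, from the black knight on c2.
Legal moves: Kb1.
Count: 1.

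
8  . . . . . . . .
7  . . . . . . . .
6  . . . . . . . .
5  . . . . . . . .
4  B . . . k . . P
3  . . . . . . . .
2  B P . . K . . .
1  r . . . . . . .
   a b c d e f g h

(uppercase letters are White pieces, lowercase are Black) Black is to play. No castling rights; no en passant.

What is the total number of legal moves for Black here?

12

Black to move; king on e4.
In check: no.
Legal moves: Kf5, Ke5, Kf4, Kd4, Rxa2, Rh1, Rg1, Rf1, Re1+, Rd1, Rc1, Rb1.
Count: 12.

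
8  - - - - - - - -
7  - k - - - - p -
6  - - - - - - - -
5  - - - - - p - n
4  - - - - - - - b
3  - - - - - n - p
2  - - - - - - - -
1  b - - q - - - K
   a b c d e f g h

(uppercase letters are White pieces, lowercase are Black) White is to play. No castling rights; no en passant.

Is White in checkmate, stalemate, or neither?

White to move; white king on h1.
In check: yes, from the black queen on d1.
King squares — g1: attacked by Qd1; g2: attacked by Ph3; h2: attacked by Nf3.
Legal moves for White: none.
In check with no legal moves → checkmate.

checkmate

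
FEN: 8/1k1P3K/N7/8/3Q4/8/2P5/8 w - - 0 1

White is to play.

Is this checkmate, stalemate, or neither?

White to move; white king on h7.
In check: no.
Legal moves for White include: Kh8, Kg8, Kg7, Kh6, Kg6, Nb8, Nc7, Nc5+, Nb4, Qh8, Qg7, Qa7+, Qf6, Qd6, Qb6+, Qe5, Qd5+, Qc5, ... (list truncated; more exist).
White has legal moves and is not in check → neither.

neither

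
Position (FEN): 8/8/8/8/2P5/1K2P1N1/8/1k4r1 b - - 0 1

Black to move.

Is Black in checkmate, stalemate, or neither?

neither

Black to move; black king on b1.
In check: no.
Legal moves for Black: Rxg3, Rg2, Rh1, Rf1, Re1, Rd1, Rc1, Kc1, Ka1.
Black has 9 legal moves and is not in check → neither.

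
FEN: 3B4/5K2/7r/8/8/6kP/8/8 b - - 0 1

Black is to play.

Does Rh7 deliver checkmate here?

After Rh7: white king on f7; in check: yes, from the black rook on h7.
White has 6 legal replies: Kg8, Kf8, Ke8, Kg6, Kf6, Ke6.
In check but a legal move exists → not checkmate.

no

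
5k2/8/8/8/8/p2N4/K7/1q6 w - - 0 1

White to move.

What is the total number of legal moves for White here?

2

White to move; king on a2.
In check: yes, from the black queen on b1.
Legal moves: Kxa3, Kxb1.
Count: 2.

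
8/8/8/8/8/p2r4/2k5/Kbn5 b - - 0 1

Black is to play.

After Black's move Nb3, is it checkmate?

After Nb3: white king on a1; in check: yes, from the black knight on b3.
King squares — b1: attacked by Kc2; a2: attacked by Bb1; b2: attacked by Kc2.
White has no legal moves → checkmate.

yes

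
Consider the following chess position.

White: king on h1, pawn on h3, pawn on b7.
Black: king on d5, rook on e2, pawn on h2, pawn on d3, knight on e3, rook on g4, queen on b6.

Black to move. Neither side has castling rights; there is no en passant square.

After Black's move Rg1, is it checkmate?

After Rg1: white king on h1; in check: yes, from the black rook on g1.
King squares — g1: attacked by Ph2; g2: attacked by Rg1; h2: attacked by Re2.
White has no legal moves → checkmate.

yes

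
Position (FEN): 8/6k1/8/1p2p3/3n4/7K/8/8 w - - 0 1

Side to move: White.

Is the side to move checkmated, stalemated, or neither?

White to move; white king on h3.
In check: no.
Legal moves for White: Kh4, Kg4, Kg3, Kh2, Kg2.
White has 5 legal moves and is not in check → neither.

neither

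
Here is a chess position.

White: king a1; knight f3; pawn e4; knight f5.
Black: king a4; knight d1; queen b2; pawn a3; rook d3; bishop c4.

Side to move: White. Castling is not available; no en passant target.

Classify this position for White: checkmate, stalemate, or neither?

White to move; white king on a1.
In check: yes, from the black queen on b2.
King squares — b1: attacked by Qb2; a2: attacked by Qb2; b2: attacked by Nd1.
Legal moves for White: none.
In check with no legal moves → checkmate.

checkmate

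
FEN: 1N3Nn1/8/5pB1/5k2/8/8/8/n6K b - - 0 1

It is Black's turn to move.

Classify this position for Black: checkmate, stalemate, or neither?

neither

Black to move; black king on f5.
In check: yes, from the white bishop on g6.
King squares — e4: attacked by Bg6; f4: available; g4: available; e5: available; g5: available; e6: attacked by Nf8; f6: own pawn; g6: attacked by Nf8.
Legal moves for Black: Kg5, Ke5, Kg4, Kf4.
Black is in check but has 4 legal moves → neither.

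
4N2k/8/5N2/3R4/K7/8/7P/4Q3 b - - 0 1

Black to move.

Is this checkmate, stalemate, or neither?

stalemate

Black to move; black king on h8.
In check: no.
King squares — g7: attacked by Ne8; h7: attacked by Nf6; g8: attacked by Nf6.
Legal moves for Black: none.
Not in check and no legal moves → stalemate.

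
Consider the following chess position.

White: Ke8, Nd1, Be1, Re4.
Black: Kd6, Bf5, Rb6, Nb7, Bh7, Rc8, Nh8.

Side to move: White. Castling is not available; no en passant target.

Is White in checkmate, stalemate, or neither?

White to move; white king on e8.
In check: yes, from the black rook on c8.
King squares — d7: attacked by Bf5; e7: attacked by Kd6; f7: attacked by Nh8; d8: attacked by Nb7; f8: attacked by Rc8.
Legal moves for White: none.
In check with no legal moves → checkmate.

checkmate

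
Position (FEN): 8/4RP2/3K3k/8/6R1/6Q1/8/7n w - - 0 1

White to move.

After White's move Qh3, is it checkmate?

After Qh3: black king on h6; in check: yes, from the white queen on h3.
King squares — g5: attacked by Rg4; h5: attacked by Qh3; g6: attacked by Rg4; g7: attacked by Rg4; h7: attacked by Qh3.
Black has no legal moves → checkmate.

yes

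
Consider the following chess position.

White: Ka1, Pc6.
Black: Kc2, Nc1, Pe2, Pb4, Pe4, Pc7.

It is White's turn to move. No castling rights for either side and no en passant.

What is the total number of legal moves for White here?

White to move; king on a1.
In check: no.
Legal moves: none.
Count: 0.

0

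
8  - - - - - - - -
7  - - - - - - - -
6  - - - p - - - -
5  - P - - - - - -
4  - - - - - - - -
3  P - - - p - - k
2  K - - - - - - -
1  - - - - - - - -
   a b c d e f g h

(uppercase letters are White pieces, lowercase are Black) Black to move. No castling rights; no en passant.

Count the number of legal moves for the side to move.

7

Black to move; king on h3.
In check: no.
Legal moves: Kh4, Kg4, Kg3, Kh2, Kg2, d5, e2.
Count: 7.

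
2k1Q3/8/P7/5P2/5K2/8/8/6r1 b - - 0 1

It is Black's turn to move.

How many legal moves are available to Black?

Black to move; king on c8.
In check: yes, from the white queen on e8.
Legal moves: Kc7.
Count: 1.

1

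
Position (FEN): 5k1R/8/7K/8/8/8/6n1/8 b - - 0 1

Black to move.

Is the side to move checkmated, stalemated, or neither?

Black to move; black king on f8.
In check: yes, from the white rook on h8.
Legal moves for Black: Kf7, Ke7.
Black is in check but has 2 legal moves → neither.

neither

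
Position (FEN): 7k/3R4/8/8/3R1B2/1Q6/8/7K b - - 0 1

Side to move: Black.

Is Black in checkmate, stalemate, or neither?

stalemate

Black to move; black king on h8.
In check: no.
King squares — g7: attacked by Rd7; h7: attacked by Rd7; g8: attacked by Qb3.
Legal moves for Black: none.
Not in check and no legal moves → stalemate.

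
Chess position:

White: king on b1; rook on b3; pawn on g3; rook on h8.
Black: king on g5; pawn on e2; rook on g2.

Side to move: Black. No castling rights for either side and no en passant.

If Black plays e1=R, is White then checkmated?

yes

After e1=R: white king on b1; in check: yes, from the black rook on e1.
King squares — a1: attacked by Re1; c1: attacked by Re1; a2: attacked by Rg2; b2: attacked by Rg2; c2: attacked by Rg2.
White has no legal moves → checkmate.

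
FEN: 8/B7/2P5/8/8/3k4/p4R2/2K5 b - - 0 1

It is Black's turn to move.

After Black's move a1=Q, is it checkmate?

yes

After a1=Q: white king on c1; in check: yes, from the black queen on a1.
King squares — b1: attacked by Qa1; d1: attacked by Qa1; b2: attacked by Qa1; c2: attacked by Kd3; d2: attacked by Kd3.
White has no legal moves → checkmate.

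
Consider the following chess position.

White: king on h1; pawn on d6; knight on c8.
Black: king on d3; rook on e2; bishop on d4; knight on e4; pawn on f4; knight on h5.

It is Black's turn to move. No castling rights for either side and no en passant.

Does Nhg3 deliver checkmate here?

yes

After Nhg3: white king on h1; in check: yes, from the black knight on g3.
King squares — g1: attacked by Bd4; g2: attacked by Re2; h2: attacked by Re2.
White has no legal moves → checkmate.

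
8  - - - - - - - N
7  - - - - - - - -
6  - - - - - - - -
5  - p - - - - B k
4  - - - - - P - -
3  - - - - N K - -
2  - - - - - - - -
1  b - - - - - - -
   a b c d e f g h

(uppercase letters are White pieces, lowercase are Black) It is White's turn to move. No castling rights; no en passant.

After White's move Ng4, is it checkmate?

no

After Ng4: black king on h5; in check: no.
Black is not in check, so this cannot be checkmate.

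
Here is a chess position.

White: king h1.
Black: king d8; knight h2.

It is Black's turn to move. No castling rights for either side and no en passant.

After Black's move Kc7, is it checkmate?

After Kc7: white king on h1; in check: no.
White is not in check, so this cannot be checkmate.

no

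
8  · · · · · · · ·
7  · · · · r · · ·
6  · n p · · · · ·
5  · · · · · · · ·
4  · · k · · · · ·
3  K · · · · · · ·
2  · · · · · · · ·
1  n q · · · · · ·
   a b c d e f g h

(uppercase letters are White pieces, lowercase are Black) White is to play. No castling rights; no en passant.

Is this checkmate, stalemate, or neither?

stalemate

White to move; white king on a3.
In check: no.
King squares — a2: attacked by Qb1; b2: attacked by Qb1; b3: attacked by Na1; a4: attacked by Nb6; b4: attacked by Qb1.
Legal moves for White: none.
Not in check and no legal moves → stalemate.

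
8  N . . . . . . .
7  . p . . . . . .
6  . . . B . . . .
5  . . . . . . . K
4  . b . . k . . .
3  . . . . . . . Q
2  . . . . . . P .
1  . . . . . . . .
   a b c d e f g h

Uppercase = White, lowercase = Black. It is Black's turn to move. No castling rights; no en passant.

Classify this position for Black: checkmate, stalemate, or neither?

Black to move; black king on e4.
In check: no.
Legal moves for Black: Kd5, Kd4, Bxd6, Bc5, Ba5, Bc3, Ba3, Bd2, Be1, b6, b5.
Black has 11 legal moves and is not in check → neither.

neither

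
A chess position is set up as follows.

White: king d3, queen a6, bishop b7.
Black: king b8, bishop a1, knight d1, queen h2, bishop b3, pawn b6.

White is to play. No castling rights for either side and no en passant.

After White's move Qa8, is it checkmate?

no

After Qa8: black king on b8; in check: yes, from the white queen on a8.
Black has 1 legal reply: Kc7.
In check but a legal move exists → not checkmate.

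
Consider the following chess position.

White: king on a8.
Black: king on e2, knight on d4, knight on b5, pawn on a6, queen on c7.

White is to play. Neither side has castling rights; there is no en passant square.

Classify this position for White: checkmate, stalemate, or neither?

White to move; white king on a8.
In check: no.
King squares — a7: attacked by Nb5; b7: attacked by Qc7; b8: attacked by Qc7.
Legal moves for White: none.
Not in check and no legal moves → stalemate.

stalemate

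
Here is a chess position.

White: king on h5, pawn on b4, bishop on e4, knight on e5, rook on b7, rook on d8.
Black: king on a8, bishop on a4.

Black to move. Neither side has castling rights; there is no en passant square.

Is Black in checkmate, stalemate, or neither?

checkmate

Black to move; black king on a8.
In check: yes, from the white rook on d8.
King squares — a7: attacked by Rb7; b7: attacked by Be4; b8: attacked by Rb7.
Legal moves for Black: none.
In check with no legal moves → checkmate.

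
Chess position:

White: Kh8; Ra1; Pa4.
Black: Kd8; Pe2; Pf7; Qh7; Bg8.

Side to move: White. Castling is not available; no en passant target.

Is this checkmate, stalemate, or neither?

White to move; white king on h8.
In check: yes, from the black queen on h7.
King squares — g7: attacked by Qh7; h7: attacked by Bg8; g8: attacked by Qh7.
Legal moves for White: none.
In check with no legal moves → checkmate.

checkmate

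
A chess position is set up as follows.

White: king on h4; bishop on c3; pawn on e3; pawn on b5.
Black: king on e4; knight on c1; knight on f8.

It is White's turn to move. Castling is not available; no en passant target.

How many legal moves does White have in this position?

White to move; king on h4.
In check: no.
Legal moves: Kh5, Kg5, Kg4, Kh3, Kg3, Bh8, Bg7, Bf6, Be5, Ba5, Bd4, Bb4, Bd2, Bb2, Be1, Ba1, b6.
Count: 17.

17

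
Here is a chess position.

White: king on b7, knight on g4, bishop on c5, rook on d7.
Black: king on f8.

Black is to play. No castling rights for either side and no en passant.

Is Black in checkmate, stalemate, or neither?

neither

Black to move; black king on f8.
In check: yes, from the white bishop on c5.
Legal moves for Black: Kg8, Ke8.
Black is in check but has 2 legal moves → neither.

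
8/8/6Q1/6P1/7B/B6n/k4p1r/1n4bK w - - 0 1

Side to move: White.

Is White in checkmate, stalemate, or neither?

checkmate

White to move; white king on h1.
In check: yes, from the black rook on h2.
King squares — g1: attacked by Pf2; g2: attacked by Rh2; h2: attacked by Bg1.
Legal moves for White: none.
In check with no legal moves → checkmate.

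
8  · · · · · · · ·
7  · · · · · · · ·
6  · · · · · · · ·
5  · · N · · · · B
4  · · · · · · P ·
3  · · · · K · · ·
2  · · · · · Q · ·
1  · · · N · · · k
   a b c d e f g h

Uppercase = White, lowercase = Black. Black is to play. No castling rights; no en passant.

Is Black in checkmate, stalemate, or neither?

Black to move; black king on h1.
In check: no.
King squares — g1: attacked by Qf2; g2: attacked by Qf2; h2: attacked by Qf2.
Legal moves for Black: none.
Not in check and no legal moves → stalemate.

stalemate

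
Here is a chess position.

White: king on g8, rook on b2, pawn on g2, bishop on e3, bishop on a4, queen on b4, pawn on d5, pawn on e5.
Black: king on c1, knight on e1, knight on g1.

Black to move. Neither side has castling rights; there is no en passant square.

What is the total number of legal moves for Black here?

Black to move; king on c1.
In check: yes, from the white bishop on e3.
Legal moves: none.
Count: 0.

0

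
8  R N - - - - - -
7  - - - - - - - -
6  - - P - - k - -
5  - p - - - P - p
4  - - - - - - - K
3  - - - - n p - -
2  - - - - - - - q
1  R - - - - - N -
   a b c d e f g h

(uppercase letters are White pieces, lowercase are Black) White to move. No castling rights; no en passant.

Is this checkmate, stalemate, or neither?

neither

White to move; white king on h4.
In check: yes, from the black queen on h2.
King squares — g3: attacked by Qh2; h3: attacked by Qh2; g4: attacked by Ne3; g5: attacked by Kf6; h5: attacked by Qh2.
Legal moves for White: Nh3.
White is in check but has 1 legal move → neither.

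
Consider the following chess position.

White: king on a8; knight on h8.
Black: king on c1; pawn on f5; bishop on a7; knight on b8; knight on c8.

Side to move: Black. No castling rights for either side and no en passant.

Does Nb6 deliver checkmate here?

After Nb6: white king on a8; in check: yes, from the black knight on b6.
White has 2 legal replies: Kb7, Kxa7.
In check but a legal move exists → not checkmate.

no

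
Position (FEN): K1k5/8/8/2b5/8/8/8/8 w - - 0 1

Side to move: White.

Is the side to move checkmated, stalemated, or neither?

White to move; white king on a8.
In check: no.
King squares — a7: attacked by Bc5; b7: attacked by Kc8; b8: attacked by Kc8.
Legal moves for White: none.
Not in check and no legal moves → stalemate.

stalemate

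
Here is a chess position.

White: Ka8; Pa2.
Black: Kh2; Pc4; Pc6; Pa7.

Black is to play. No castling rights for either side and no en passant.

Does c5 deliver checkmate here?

no

After c5: white king on a8; in check: no.
White is not in check, so this cannot be checkmate.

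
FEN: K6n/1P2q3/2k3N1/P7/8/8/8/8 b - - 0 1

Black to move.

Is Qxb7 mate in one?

yes

After Qxb7: white king on a8; in check: yes, from the black queen on b7.
King squares — a7: attacked by Qb7; b7: attacked by Kc6; b8: attacked by Qb7.
White has no legal moves → checkmate.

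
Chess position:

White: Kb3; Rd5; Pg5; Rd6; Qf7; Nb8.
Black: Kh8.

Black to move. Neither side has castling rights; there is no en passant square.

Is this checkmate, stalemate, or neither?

Black to move; black king on h8.
In check: no.
King squares — g7: attacked by Qf7; h7: attacked by Qf7; g8: attacked by Qf7.
Legal moves for Black: none.
Not in check and no legal moves → stalemate.

stalemate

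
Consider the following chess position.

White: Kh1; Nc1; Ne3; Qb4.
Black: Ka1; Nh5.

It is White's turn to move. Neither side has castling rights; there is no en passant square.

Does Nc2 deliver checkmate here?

After Nc2: black king on a1; in check: yes, from the white knight on c2.
King squares — b1: attacked by Qb4; a2: attacked by Nc1; b2: attacked by Qb4.
Black has no legal moves → checkmate.

yes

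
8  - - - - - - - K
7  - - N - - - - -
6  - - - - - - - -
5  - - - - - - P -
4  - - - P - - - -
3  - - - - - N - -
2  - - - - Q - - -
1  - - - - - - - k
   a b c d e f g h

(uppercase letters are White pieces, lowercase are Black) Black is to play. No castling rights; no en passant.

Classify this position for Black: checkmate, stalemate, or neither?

Black to move; black king on h1.
In check: no.
King squares — g1: attacked by Nf3; g2: attacked by Qe2; h2: attacked by Qe2.
Legal moves for Black: none.
Not in check and no legal moves → stalemate.

stalemate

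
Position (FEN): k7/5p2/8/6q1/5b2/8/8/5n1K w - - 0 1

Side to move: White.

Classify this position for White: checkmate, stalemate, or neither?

stalemate

White to move; white king on h1.
In check: no.
King squares — g1: attacked by Qg5; g2: attacked by Qg5; h2: attacked by Nf1.
Legal moves for White: none.
Not in check and no legal moves → stalemate.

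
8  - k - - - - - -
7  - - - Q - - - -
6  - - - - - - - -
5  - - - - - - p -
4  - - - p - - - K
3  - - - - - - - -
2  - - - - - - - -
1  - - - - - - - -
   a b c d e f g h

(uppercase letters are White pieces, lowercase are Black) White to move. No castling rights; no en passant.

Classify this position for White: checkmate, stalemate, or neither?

White to move; white king on h4.
In check: yes, from the black pawn on g5.
King squares — g3: available; h3: available; g4: available; g5: available; h5: available.
Legal moves for White: Kh5, Kxg5, Kg4, Kh3, Kg3.
White is in check but has 5 legal moves → neither.

neither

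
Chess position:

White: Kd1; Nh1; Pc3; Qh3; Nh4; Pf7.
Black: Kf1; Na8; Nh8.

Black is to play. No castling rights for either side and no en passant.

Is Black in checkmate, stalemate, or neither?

neither

Black to move; black king on f1.
In check: yes, from the white queen on h3.
Legal moves for Black: Kg1.
Black is in check but has 1 legal move → neither.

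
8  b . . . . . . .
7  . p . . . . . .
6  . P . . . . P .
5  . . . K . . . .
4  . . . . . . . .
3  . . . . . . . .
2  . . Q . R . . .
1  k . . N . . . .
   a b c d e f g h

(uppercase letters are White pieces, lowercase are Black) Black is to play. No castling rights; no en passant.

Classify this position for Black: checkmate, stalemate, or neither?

stalemate

Black to move; black king on a1.
In check: no.
King squares — b1: attacked by Qc2; a2: attacked by Qc2; b2: attacked by Nd1.
Legal moves for Black: none.
Not in check and no legal moves → stalemate.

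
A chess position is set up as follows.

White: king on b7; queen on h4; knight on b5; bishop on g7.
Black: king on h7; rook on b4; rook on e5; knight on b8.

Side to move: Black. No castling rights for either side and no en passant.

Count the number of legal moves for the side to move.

5

Black to move; king on h7.
In check: yes, from the white queen on h4.
Legal moves: Kg8, Kxg7, Kg6, Rh5, Rxh4.
Count: 5.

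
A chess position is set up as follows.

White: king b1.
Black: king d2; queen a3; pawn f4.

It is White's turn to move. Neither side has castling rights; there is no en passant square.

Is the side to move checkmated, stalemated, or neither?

stalemate

White to move; white king on b1.
In check: no.
King squares — a1: attacked by Qa3; c1: attacked by Kd2; a2: attacked by Qa3; b2: attacked by Qa3; c2: attacked by Kd2.
Legal moves for White: none.
Not in check and no legal moves → stalemate.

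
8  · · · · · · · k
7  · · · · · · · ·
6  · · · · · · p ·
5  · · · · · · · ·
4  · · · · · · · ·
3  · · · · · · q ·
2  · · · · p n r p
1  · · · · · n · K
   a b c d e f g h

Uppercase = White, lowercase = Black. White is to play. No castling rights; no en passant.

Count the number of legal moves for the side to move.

0

White to move; king on h1.
In check: yes, from the black knight on f2.
Legal moves: none.
Count: 0.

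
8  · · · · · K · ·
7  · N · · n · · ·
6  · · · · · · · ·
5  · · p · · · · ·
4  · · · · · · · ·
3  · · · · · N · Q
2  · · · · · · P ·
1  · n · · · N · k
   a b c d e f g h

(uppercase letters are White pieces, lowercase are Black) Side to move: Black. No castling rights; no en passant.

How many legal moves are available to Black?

0

Black to move; king on h1.
In check: yes, from the white queen on h3.
Legal moves: none.
Count: 0.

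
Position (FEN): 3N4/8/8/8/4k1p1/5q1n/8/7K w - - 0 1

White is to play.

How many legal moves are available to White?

1

White to move; king on h1.
In check: yes, from the black queen on f3.
Legal moves: Kh2.
Count: 1.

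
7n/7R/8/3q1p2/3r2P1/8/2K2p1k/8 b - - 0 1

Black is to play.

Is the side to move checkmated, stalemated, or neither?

Black to move; black king on h2.
In check: yes, from the white rook on h7.
Legal moves for Black: Kg3, Kg2, Kg1.
Black is in check but has 3 legal moves → neither.

neither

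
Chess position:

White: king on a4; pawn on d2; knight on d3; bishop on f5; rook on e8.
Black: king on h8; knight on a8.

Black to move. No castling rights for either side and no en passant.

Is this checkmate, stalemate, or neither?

Black to move; black king on h8.
In check: yes, from the white rook on e8.
Legal moves for Black: Kg7.
Black is in check but has 1 legal move → neither.

neither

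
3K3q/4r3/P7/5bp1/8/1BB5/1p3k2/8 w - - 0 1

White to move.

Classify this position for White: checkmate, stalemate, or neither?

White to move; white king on d8.
In check: yes, from the black queen on h8.
King squares — c7: attacked by Re7; d7: attacked by Bf5; e7: available; c8: attacked by Bf5; e8: attacked by Re7.
Legal moves for White: Kxe7, Bxh8, Bg8.
White is in check but has 3 legal moves → neither.

neither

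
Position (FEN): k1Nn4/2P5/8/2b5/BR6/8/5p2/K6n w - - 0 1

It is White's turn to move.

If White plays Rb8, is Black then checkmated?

After Rb8: black king on a8; in check: yes, from the white rook on b8.
King squares — a7: attacked by Nc8; b7: attacked by Rb8; b8: attacked by Pc7.
Black has no legal moves → checkmate.

yes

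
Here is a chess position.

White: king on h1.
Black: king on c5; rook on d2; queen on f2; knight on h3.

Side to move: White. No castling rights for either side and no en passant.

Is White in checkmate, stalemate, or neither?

stalemate

White to move; white king on h1.
In check: no.
King squares — g1: attacked by Qf2; g2: attacked by Qf2; h2: attacked by Qf2.
Legal moves for White: none.
Not in check and no legal moves → stalemate.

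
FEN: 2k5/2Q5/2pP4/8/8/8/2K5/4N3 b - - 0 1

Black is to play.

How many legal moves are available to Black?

0

Black to move; king on c8.
In check: yes, from the white queen on c7.
Legal moves: none.
Count: 0.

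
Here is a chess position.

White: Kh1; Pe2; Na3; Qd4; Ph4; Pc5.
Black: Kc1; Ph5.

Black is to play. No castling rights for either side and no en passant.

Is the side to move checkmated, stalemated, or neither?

stalemate

Black to move; black king on c1.
In check: no.
King squares — b1: attacked by Na3; d1: attacked by Qd4; b2: attacked by Qd4; c2: attacked by Na3; d2: attacked by Qd4.
Legal moves for Black: none.
Not in check and no legal moves → stalemate.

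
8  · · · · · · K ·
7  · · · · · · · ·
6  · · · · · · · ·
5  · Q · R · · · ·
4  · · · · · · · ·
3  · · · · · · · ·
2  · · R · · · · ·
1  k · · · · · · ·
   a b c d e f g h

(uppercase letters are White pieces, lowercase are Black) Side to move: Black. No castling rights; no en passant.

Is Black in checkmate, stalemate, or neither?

stalemate

Black to move; black king on a1.
In check: no.
King squares — b1: attacked by Qb5; a2: attacked by Rc2; b2: attacked by Rc2.
Legal moves for Black: none.
Not in check and no legal moves → stalemate.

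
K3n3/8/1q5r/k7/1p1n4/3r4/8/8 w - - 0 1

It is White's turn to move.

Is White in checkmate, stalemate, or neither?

White to move; white king on a8.
In check: no.
King squares — a7: attacked by Qb6; b7: attacked by Qb6; b8: attacked by Qb6.
Legal moves for White: none.
Not in check and no legal moves → stalemate.

stalemate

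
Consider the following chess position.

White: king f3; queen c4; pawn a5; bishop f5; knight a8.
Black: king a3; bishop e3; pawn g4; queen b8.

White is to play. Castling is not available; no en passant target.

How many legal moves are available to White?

7

White to move; king on f3.
In check: yes, from the black pawn on g4.
Legal moves: Kxg4, Ke4, Kxe3, Kg2, Ke2, Bxg4, Qxg4.
Count: 7.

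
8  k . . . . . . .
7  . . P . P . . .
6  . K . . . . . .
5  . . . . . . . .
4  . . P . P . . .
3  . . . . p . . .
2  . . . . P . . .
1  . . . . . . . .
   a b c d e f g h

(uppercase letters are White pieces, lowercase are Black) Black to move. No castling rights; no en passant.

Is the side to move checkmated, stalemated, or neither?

Black to move; black king on a8.
In check: no.
King squares — a7: attacked by Kb6; b7: attacked by Kb6; b8: attacked by Pc7.
Legal moves for Black: none.
Not in check and no legal moves → stalemate.

stalemate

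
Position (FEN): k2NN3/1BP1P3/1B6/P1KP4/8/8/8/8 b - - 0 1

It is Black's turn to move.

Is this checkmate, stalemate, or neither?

checkmate

Black to move; black king on a8.
In check: yes, from the white bishop on b7.
King squares — a7: attacked by Bb6; b7: attacked by Nd8; b8: attacked by Pc7.
Legal moves for Black: none.
In check with no legal moves → checkmate.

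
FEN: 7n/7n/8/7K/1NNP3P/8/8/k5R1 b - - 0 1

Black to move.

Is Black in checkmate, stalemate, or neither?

Black to move; black king on a1.
In check: yes, from the white rook on g1.
King squares — b1: attacked by Rg1; a2: attacked by Nb4; b2: attacked by Nc4.
Legal moves for Black: none.
In check with no legal moves → checkmate.

checkmate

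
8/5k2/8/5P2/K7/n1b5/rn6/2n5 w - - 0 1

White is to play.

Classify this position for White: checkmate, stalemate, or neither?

White to move; white king on a4.
In check: yes, from the black knight on b2.
King squares — a3: attacked by Ra2; b3: attacked by Nc1; b4: attacked by Bc3; a5: attacked by Bc3; b5: attacked by Na3.
Legal moves for White: none.
In check with no legal moves → checkmate.

checkmate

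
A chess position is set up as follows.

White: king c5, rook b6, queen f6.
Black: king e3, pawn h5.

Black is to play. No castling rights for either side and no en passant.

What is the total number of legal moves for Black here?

Black to move; king on e3.
In check: no.
Legal moves: Ke4, Kd3, Ke2, Kd2, h4.
Count: 5.

5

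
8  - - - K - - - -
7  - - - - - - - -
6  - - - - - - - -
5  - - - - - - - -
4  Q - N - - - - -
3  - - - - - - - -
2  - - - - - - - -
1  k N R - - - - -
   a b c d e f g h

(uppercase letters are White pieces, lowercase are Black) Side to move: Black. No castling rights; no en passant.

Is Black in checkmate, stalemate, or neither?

checkmate

Black to move; black king on a1.
In check: yes, from the white queen on a4.
King squares — b1: attacked by Rc1; a2: attacked by Qa4; b2: attacked by Nc4.
Legal moves for Black: none.
In check with no legal moves → checkmate.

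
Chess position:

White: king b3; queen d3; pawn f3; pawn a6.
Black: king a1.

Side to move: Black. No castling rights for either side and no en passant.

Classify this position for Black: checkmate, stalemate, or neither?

stalemate

Black to move; black king on a1.
In check: no.
King squares — b1: attacked by Qd3; a2: attacked by Kb3; b2: attacked by Kb3.
Legal moves for Black: none.
Not in check and no legal moves → stalemate.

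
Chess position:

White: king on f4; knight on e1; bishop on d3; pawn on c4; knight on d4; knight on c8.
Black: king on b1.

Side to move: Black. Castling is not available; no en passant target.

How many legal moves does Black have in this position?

Black to move; king on b1.
In check: yes, from the white bishop on d3.
Legal moves: Kb2, Ka2, Kc1, Ka1.
Count: 4.

4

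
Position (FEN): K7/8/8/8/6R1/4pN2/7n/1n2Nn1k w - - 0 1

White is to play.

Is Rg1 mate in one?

After Rg1: black king on h1; in check: yes, from the white rook on g1.
King squares — g1: attacked by Nf3; g2: attacked by Ne1; h2: own knight.
Black has no legal moves → checkmate.

yes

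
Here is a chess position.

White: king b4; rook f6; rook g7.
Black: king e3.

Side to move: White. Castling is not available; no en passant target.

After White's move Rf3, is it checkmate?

no

After Rf3: black king on e3; in check: yes, from the white rook on f3.
Black has 5 legal replies: Ke4, Kd4, Kxf3, Ke2, Kd2.
In check but a legal move exists → not checkmate.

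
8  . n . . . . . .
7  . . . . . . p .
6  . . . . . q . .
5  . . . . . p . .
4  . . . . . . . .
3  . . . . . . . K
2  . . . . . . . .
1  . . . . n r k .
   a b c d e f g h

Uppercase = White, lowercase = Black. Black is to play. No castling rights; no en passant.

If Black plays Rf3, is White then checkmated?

yes

After Rf3: white king on h3; in check: yes, from the black rook on f3.
King squares — g2: attacked by Ne1; h2: attacked by Kg1; g3: attacked by Rf3; g4: attacked by Pf5; h4: attacked by Qf6.
White has no legal moves → checkmate.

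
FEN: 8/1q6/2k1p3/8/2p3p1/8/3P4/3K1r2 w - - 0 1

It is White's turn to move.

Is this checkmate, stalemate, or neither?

neither

White to move; white king on d1.
In check: yes, from the black rook on f1.
Legal moves for White: Ke2, Kc2.
White is in check but has 2 legal moves → neither.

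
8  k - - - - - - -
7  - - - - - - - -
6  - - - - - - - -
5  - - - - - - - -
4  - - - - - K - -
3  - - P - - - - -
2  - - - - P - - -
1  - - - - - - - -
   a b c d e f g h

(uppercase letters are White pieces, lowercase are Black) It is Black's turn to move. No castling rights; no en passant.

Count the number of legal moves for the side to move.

3

Black to move; king on a8.
In check: no.
Legal moves: Kb8, Kb7, Ka7.
Count: 3.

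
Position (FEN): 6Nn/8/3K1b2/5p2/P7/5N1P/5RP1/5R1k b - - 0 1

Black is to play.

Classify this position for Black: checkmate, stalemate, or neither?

Black to move; black king on h1.
In check: yes, from the white rook on f1.
King squares — g1: attacked by Rf1; g2: attacked by Rf2; h2: attacked by Nf3.
Legal moves for Black: none.
In check with no legal moves → checkmate.

checkmate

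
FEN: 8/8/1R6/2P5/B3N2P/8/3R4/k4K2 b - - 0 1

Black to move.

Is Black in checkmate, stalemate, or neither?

stalemate

Black to move; black king on a1.
In check: no.
King squares — b1: attacked by Rb6; a2: attacked by Rd2; b2: attacked by Rd2.
Legal moves for Black: none.
Not in check and no legal moves → stalemate.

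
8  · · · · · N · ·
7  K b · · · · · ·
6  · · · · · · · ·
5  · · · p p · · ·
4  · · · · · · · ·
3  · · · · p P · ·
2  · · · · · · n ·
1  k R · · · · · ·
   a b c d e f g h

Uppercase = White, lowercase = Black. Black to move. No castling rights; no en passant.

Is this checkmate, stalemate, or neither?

neither

Black to move; black king on a1.
In check: yes, from the white rook on b1.
Legal moves for Black: Ka2, Kxb1.
Black is in check but has 2 legal moves → neither.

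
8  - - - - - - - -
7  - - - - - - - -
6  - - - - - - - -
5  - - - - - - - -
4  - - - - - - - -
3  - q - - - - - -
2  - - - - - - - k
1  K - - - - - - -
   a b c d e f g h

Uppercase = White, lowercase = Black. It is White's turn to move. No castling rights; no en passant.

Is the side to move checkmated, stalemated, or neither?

White to move; white king on a1.
In check: no.
King squares — b1: attacked by Qb3; a2: attacked by Qb3; b2: attacked by Qb3.
Legal moves for White: none.
Not in check and no legal moves → stalemate.

stalemate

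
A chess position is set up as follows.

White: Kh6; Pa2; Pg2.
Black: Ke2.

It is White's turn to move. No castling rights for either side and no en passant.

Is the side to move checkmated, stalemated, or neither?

neither

White to move; white king on h6.
In check: no.
Legal moves for White: Kh7, Kg7, Kg6, Kh5, Kg5, g3, a3, g4, a4.
White has 9 legal moves and is not in check → neither.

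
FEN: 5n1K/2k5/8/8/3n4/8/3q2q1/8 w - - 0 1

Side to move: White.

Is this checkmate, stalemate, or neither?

stalemate

White to move; white king on h8.
In check: no.
King squares — g7: attacked by Qg2; h7: attacked by Nf8; g8: attacked by Qg2.
Legal moves for White: none.
Not in check and no legal moves → stalemate.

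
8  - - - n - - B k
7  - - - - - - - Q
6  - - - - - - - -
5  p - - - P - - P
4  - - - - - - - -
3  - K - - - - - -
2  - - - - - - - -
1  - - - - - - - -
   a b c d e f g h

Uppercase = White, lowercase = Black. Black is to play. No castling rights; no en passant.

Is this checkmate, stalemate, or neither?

Black to move; black king on h8.
In check: yes, from the white queen on h7.
King squares — g7: attacked by Qh7; h7: attacked by Bg8; g8: attacked by Qh7.
Legal moves for Black: none.
In check with no legal moves → checkmate.

checkmate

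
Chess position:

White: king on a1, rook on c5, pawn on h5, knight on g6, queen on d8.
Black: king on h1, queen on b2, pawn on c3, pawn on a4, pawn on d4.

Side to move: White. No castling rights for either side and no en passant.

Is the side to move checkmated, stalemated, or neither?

checkmate

White to move; white king on a1.
In check: yes, from the black queen on b2.
King squares — b1: attacked by Qb2; a2: attacked by Qb2; b2: attacked by Pc3.
Legal moves for White: none.
In check with no legal moves → checkmate.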